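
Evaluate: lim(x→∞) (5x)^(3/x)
This is an exponential indeterminate form.

For exponential indeterminate forms, take the natural log:
  Let L = lim(x→∞) (5x)^(3/x)
  Then ln(L) = lim(x→∞) [exponent × ln(base)]
  Evaluate using L'Hôpital or standard limits, then exponentiate.
  L = 1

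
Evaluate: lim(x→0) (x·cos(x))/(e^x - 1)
This is a 0/0 indeterminate form.

Apply L'Hôpital's rule: differentiate numerator and denominator separately.
  f(x) = x·cos(x)   ⇒   f'(x) = -x·sin(x) + cos(x)
  g(x) = e^(x) - 1   ⇒   g'(x) = e^(x)
  lim(x→0) f'(x)/g'(x) = lim(x→0) (-x·sin(x) + cos(x))/(e^(x))
  = 1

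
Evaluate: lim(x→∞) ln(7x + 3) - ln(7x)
This is an ∞-∞ indeterminate form.

Combine fractions or rationalize to convert ∞-∞ to 0/0 form:
  lim(x→∞) ln(7x + 3) - ln(7x) = 0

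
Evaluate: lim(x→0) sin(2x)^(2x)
This is an exponential indeterminate form.

For exponential indeterminate forms, take the natural log:
  Let L = lim(x→0) sin(2x)^(2x)
  Then ln(L) = lim(x→0) [exponent × ln(base)]
  Evaluate using L'Hôpital or standard limits, then exponentiate.
  L = 1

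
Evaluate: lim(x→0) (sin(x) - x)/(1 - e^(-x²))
This is a 0/0 indeterminate form.

Apply L'Hôpital's rule: differentiate numerator and denominator separately.
  f(x) = -x + sin(x)   ⇒   f'(x) = cos(x) - 1
  g(x) = 1 - e^(-x^2)   ⇒   g'(x) = 2·x·e^(-x^2)
  lim(x→0) f'(x)/g'(x) = lim(x→0) (cos(x) - 1)/(2·x·e^(-x^2))
  = 0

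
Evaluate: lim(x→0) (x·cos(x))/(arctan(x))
This is a 0/0 indeterminate form.

Apply L'Hôpital's rule: differentiate numerator and denominator separately.
  f(x) = x·cos(x)   ⇒   f'(x) = -x·sin(x) + cos(x)
  g(x) = atan(x)   ⇒   g'(x) = 1/(x^2 + 1)
  lim(x→0) f'(x)/g'(x) = lim(x→0) (-x·sin(x) + cos(x))/(1/(x^2 + 1))
  = 1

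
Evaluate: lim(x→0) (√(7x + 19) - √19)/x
This is a standard limit.

Factor or rationalize the expression:
  lim(x→0) (√(7x + 19) - √19)/x = 7·sqrt(19)/38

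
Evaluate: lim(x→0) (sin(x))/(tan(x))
This is a 0/0 indeterminate form.

Apply L'Hôpital's rule: differentiate numerator and denominator separately.
  f(x) = sin(x)   ⇒   f'(x) = cos(x)
  g(x) = tan(x)   ⇒   g'(x) = tan(x)^2 + 1
  lim(x→0) f'(x)/g'(x) = lim(x→0) (cos(x))/(tan(x)^2 + 1)
  = 1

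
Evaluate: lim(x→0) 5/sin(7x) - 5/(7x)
This is an ∞-∞ indeterminate form.

Combine fractions or rationalize to convert ∞-∞ to 0/0 form:
  lim(x→0) 5/sin(7x) - 5/(7x) = 0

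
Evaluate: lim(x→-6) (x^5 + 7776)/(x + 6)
This is a standard limit.

Factor or rationalize the expression:
  lim(x→-6) (x^5 + 7776)/(x + 6) = 6480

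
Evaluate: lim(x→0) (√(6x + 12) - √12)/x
This is a standard limit.

Factor or rationalize the expression:
  lim(x→0) (√(6x + 12) - √12)/x = sqrt(3)/2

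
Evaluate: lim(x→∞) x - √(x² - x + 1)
This is an ∞-∞ indeterminate form.

Combine fractions or rationalize to convert ∞-∞ to 0/0 form:
  lim(x→∞) x - √(x² - x + 1) = 1/2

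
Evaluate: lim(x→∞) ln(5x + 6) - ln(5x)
This is an ∞-∞ indeterminate form.

Combine fractions or rationalize to convert ∞-∞ to 0/0 form:
  lim(x→∞) ln(5x + 6) - ln(5x) = 0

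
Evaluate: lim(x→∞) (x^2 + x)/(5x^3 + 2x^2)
This is an ∞/∞ indeterminate form.

Apply L'Hôpital's rule: differentiate numerator and denominator separately.
  f(x) = x^2 + x   ⇒   f'(x) = 2·x + 1
  g(x) = 5·x^3 + 2·x^2   ⇒   g'(x) = 15·x^2 + 4·x
  lim(x→∞) f'(x)/g'(x) = lim(x→∞) (2·x + 1)/(15·x^2 + 4·x)
  = 0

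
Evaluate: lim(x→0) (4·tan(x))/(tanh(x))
This is a 0/0 indeterminate form.

Apply L'Hôpital's rule: differentiate numerator and denominator separately.
  f(x) = 4·tan(x)   ⇒   f'(x) = 4·tan(x)^2 + 4
  g(x) = tanh(x)   ⇒   g'(x) = 1 - tanh(x)^2
  lim(x→0) f'(x)/g'(x) = lim(x→0) (4·tan(x)^2 + 4)/(1 - tanh(x)^2)
  = 4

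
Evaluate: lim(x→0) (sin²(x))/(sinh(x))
This is a 0/0 indeterminate form.

Apply L'Hôpital's rule: differentiate numerator and denominator separately.
  f(x) = sin(x)^2   ⇒   f'(x) = 2·sin(x)·cos(x)
  g(x) = sinh(x)   ⇒   g'(x) = cosh(x)
  lim(x→0) f'(x)/g'(x) = lim(x→0) (2·sin(x)·cos(x))/(cosh(x))
  = 0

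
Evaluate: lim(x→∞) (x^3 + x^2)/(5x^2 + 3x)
This is an ∞/∞ indeterminate form.

Apply L'Hôpital's rule: differentiate numerator and denominator separately.
  f(x) = x^3 + x^2   ⇒   f'(x) = 3·x^2 + 2·x
  g(x) = 5·x^2 + 3·x   ⇒   g'(x) = 10·x + 3
  lim(x→∞) f'(x)/g'(x) = lim(x→∞) (3·x^2 + 2·x)/(10·x + 3)
  = ∞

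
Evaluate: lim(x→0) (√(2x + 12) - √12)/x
This is a standard limit.

Factor or rationalize the expression:
  lim(x→0) (√(2x + 12) - √12)/x = sqrt(3)/6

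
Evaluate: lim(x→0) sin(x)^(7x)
This is an exponential indeterminate form.

For exponential indeterminate forms, take the natural log:
  Let L = lim(x→0) sin(x)^(7x)
  Then ln(L) = lim(x→0) [exponent × ln(base)]
  Evaluate using L'Hôpital or standard limits, then exponentiate.
  L = 1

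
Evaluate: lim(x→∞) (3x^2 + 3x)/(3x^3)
This is an ∞/∞ indeterminate form.

Apply L'Hôpital's rule: differentiate numerator and denominator separately.
  f(x) = 3·x^2 + 3·x   ⇒   f'(x) = 6·x + 3
  g(x) = 3·x^3   ⇒   g'(x) = 9·x^2
  lim(x→∞) f'(x)/g'(x) = lim(x→∞) (6·x + 3)/(9·x^2)
  = 0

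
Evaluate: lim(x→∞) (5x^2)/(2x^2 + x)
This is an ∞/∞ indeterminate form.

Apply L'Hôpital's rule: differentiate numerator and denominator separately.
  f(x) = 5·x^2   ⇒   f'(x) = 10·x
  g(x) = 2·x^2 + x   ⇒   g'(x) = 4·x + 1
  lim(x→∞) f'(x)/g'(x) = lim(x→∞) (10·x)/(4·x + 1)
  = 5/2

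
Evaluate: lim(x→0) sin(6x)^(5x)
This is an exponential indeterminate form.

For exponential indeterminate forms, take the natural log:
  Let L = lim(x→0) sin(6x)^(5x)
  Then ln(L) = lim(x→0) [exponent × ln(base)]
  Evaluate using L'Hôpital or standard limits, then exponentiate.
  L = 1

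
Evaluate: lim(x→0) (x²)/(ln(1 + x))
This is a 0/0 indeterminate form.

Apply L'Hôpital's rule: differentiate numerator and denominator separately.
  f(x) = x^2   ⇒   f'(x) = 2·x
  g(x) = ln(x + 1)   ⇒   g'(x) = 1/(x + 1)
  lim(x→0) f'(x)/g'(x) = lim(x→0) (2·x)/(1/(x + 1))
  = 0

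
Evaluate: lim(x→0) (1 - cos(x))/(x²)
This is a 0/0 indeterminate form.

Apply L'Hôpital's rule: differentiate numerator and denominator separately.
  f(x) = 1 - cos(x)   ⇒   f'(x) = sin(x)
  g(x) = x^2   ⇒   g'(x) = 2·x
  lim(x→0) f'(x)/g'(x) = lim(x→0) (sin(x))/(2·x)
  = 1/2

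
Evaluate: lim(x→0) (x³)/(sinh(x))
This is a 0/0 indeterminate form.

Apply L'Hôpital's rule: differentiate numerator and denominator separately.
  f(x) = x^3   ⇒   f'(x) = 3·x^2
  g(x) = sinh(x)   ⇒   g'(x) = cosh(x)
  lim(x→0) f'(x)/g'(x) = lim(x→0) (3·x^2)/(cosh(x))
  = 0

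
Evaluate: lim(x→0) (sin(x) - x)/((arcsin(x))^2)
This is a 0/0 indeterminate form.

Apply L'Hôpital's rule: differentiate numerator and denominator separately.
  f(x) = -x + sin(x)   ⇒   f'(x) = cos(x) - 1
  g(x) = asin(x)^2   ⇒   g'(x) = 2·asin(x)/sqrt(1 - x^2)
  lim(x→0) f'(x)/g'(x) = lim(x→0) (cos(x) - 1)/(2·asin(x)/sqrt(1 - x^2))
  = 0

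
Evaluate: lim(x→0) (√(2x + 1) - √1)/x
This is a standard limit.

Factor or rationalize the expression:
  lim(x→0) (√(2x + 1) - √1)/x = 1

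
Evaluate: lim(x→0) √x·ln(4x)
This is a 0·∞ indeterminate form.

Rewrite 0·∞ as a quotient (0/0 or ∞/∞ form), then apply L'Hôpital's rule:
  lim(x→0) √x·ln(4x) = 0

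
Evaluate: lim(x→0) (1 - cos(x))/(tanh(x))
This is a 0/0 indeterminate form.

Apply L'Hôpital's rule: differentiate numerator and denominator separately.
  f(x) = 1 - cos(x)   ⇒   f'(x) = sin(x)
  g(x) = tanh(x)   ⇒   g'(x) = 1 - tanh(x)^2
  lim(x→0) f'(x)/g'(x) = lim(x→0) (sin(x))/(1 - tanh(x)^2)
  = 0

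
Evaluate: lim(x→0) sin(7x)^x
This is an exponential indeterminate form.

For exponential indeterminate forms, take the natural log:
  Let L = lim(x→0) sin(7x)^x
  Then ln(L) = lim(x→0) [exponent × ln(base)]
  Evaluate using L'Hôpital or standard limits, then exponentiate.
  L = 1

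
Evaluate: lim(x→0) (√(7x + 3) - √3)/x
This is a standard limit.

Factor or rationalize the expression:
  lim(x→0) (√(7x + 3) - √3)/x = 7·sqrt(3)/6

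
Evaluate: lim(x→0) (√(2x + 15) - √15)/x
This is a standard limit.

Factor or rationalize the expression:
  lim(x→0) (√(2x + 15) - √15)/x = sqrt(15)/15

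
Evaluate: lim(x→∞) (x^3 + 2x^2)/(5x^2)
This is an ∞/∞ indeterminate form.

Apply L'Hôpital's rule: differentiate numerator and denominator separately.
  f(x) = x^3 + 2·x^2   ⇒   f'(x) = 3·x^2 + 4·x
  g(x) = 5·x^2   ⇒   g'(x) = 10·x
  lim(x→∞) f'(x)/g'(x) = lim(x→∞) (3·x^2 + 4·x)/(10·x)
  = ∞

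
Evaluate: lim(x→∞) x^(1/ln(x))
This is an exponential indeterminate form.

For exponential indeterminate forms, take the natural log:
  Let L = lim(x→∞) x^(1/ln(x))
  Then ln(L) = lim(x→∞) [exponent × ln(base)]
  Evaluate using L'Hôpital or standard limits, then exponentiate.
  L = e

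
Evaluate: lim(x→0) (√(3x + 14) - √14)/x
This is a standard limit.

Factor or rationalize the expression:
  lim(x→0) (√(3x + 14) - √14)/x = 3·sqrt(14)/28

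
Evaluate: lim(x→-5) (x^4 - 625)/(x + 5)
This is a standard limit.

Factor or rationalize the expression:
  lim(x→-5) (x^4 - 625)/(x + 5) = -500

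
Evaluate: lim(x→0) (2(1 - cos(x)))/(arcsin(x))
This is a 0/0 indeterminate form.

Apply L'Hôpital's rule: differentiate numerator and denominator separately.
  f(x) = 2 - 2·cos(x)   ⇒   f'(x) = 2·sin(x)
  g(x) = asin(x)   ⇒   g'(x) = 1/sqrt(1 - x^2)
  lim(x→0) f'(x)/g'(x) = lim(x→0) (2·sin(x))/(1/sqrt(1 - x^2))
  = 0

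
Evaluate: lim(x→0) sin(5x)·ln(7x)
This is a 0·∞ indeterminate form.

Rewrite 0·∞ as a quotient (0/0 or ∞/∞ form), then apply L'Hôpital's rule:
  lim(x→0) sin(5x)·ln(7x) = 0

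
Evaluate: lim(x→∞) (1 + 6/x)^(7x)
This is an exponential indeterminate form.

For exponential indeterminate forms, take the natural log:
  Let L = lim(x→∞) (1 + 6/x)^(7x)
  Then ln(L) = lim(x→∞) [exponent × ln(base)]
  Evaluate using L'Hôpital or standard limits, then exponentiate.
  L = e^(42)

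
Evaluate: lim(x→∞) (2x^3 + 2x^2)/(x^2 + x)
This is an ∞/∞ indeterminate form.

Apply L'Hôpital's rule: differentiate numerator and denominator separately.
  f(x) = 2·x^3 + 2·x^2   ⇒   f'(x) = 6·x^2 + 4·x
  g(x) = x^2 + x   ⇒   g'(x) = 2·x + 1
  lim(x→∞) f'(x)/g'(x) = lim(x→∞) (6·x^2 + 4·x)/(2·x + 1)
  = ∞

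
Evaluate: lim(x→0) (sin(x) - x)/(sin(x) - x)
This is a 0/0 indeterminate form.

Apply L'Hôpital's rule: differentiate numerator and denominator separately.
  f(x) = -x + sin(x)   ⇒   f'(x) = cos(x) - 1
  g(x) = -x + sin(x)   ⇒   g'(x) = cos(x) - 1
  lim(x→0) f'(x)/g'(x) = lim(x→0) (cos(x) - 1)/(cos(x) - 1)
  = 1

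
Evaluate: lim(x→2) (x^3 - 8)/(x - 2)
This is a standard limit.

Factor or rationalize the expression:
  lim(x→2) (x^3 - 8)/(x - 2) = 12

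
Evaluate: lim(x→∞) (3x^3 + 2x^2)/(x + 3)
This is an ∞/∞ indeterminate form.

Apply L'Hôpital's rule: differentiate numerator and denominator separately.
  f(x) = 3·x^3 + 2·x^2   ⇒   f'(x) = 9·x^2 + 4·x
  g(x) = x + 3   ⇒   g'(x) = 1
  lim(x→∞) f'(x)/g'(x) = lim(x→∞) (9·x^2 + 4·x)/(1)
  = ∞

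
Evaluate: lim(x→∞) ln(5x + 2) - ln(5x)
This is an ∞-∞ indeterminate form.

Combine fractions or rationalize to convert ∞-∞ to 0/0 form:
  lim(x→∞) ln(5x + 2) - ln(5x) = 0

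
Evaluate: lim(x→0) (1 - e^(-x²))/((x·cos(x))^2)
This is a 0/0 indeterminate form.

Apply L'Hôpital's rule: differentiate numerator and denominator separately.
  f(x) = 1 - e^(-x^2)   ⇒   f'(x) = 2·x·e^(-x^2)
  g(x) = x^2·cos(x)^2   ⇒   g'(x) = -2·x^2·sin(x)·cos(x) + 2·x·cos(x)^2
  lim(x→0) f'(x)/g'(x) = lim(x→0) (2·x·e^(-x^2))/(-2·x^2·sin(x)·cos(x) + 2·x·cos(x)^2)
  = 1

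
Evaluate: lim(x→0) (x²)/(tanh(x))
This is a 0/0 indeterminate form.

Apply L'Hôpital's rule: differentiate numerator and denominator separately.
  f(x) = x^2   ⇒   f'(x) = 2·x
  g(x) = tanh(x)   ⇒   g'(x) = 1 - tanh(x)^2
  lim(x→0) f'(x)/g'(x) = lim(x→0) (2·x)/(1 - tanh(x)^2)
  = 0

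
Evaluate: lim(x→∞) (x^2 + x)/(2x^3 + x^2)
This is an ∞/∞ indeterminate form.

Apply L'Hôpital's rule: differentiate numerator and denominator separately.
  f(x) = x^2 + x   ⇒   f'(x) = 2·x + 1
  g(x) = 2·x^3 + x^2   ⇒   g'(x) = 6·x^2 + 2·x
  lim(x→∞) f'(x)/g'(x) = lim(x→∞) (2·x + 1)/(6·x^2 + 2·x)
  = 0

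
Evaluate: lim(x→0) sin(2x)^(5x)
This is an exponential indeterminate form.

For exponential indeterminate forms, take the natural log:
  Let L = lim(x→0) sin(2x)^(5x)
  Then ln(L) = lim(x→0) [exponent × ln(base)]
  Evaluate using L'Hôpital or standard limits, then exponentiate.
  L = 1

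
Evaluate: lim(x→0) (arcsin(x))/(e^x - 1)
This is a 0/0 indeterminate form.

Apply L'Hôpital's rule: differentiate numerator and denominator separately.
  f(x) = asin(x)   ⇒   f'(x) = 1/sqrt(1 - x^2)
  g(x) = e^(x) - 1   ⇒   g'(x) = e^(x)
  lim(x→0) f'(x)/g'(x) = lim(x→0) (1/sqrt(1 - x^2))/(e^(x))
  = 1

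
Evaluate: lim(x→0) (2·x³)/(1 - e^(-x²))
This is a 0/0 indeterminate form.

Apply L'Hôpital's rule: differentiate numerator and denominator separately.
  f(x) = 2·x^3   ⇒   f'(x) = 6·x^2
  g(x) = 1 - e^(-x^2)   ⇒   g'(x) = 2·x·e^(-x^2)
  lim(x→0) f'(x)/g'(x) = lim(x→0) (6·x^2)/(2·x·e^(-x^2))
  = 0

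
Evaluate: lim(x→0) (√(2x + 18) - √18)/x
This is a standard limit.

Factor or rationalize the expression:
  lim(x→0) (√(2x + 18) - √18)/x = sqrt(2)/6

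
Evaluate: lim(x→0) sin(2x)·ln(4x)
This is a 0·∞ indeterminate form.

Rewrite 0·∞ as a quotient (0/0 or ∞/∞ form), then apply L'Hôpital's rule:
  lim(x→0) sin(2x)·ln(4x) = 0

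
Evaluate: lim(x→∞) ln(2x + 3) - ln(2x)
This is an ∞-∞ indeterminate form.

Combine fractions or rationalize to convert ∞-∞ to 0/0 form:
  lim(x→∞) ln(2x + 3) - ln(2x) = 0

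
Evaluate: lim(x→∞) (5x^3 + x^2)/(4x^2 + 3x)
This is an ∞/∞ indeterminate form.

Apply L'Hôpital's rule: differentiate numerator and denominator separately.
  f(x) = 5·x^3 + x^2   ⇒   f'(x) = 15·x^2 + 2·x
  g(x) = 4·x^2 + 3·x   ⇒   g'(x) = 8·x + 3
  lim(x→∞) f'(x)/g'(x) = lim(x→∞) (15·x^2 + 2·x)/(8·x + 3)
  = ∞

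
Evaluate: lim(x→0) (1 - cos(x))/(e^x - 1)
This is a 0/0 indeterminate form.

Apply L'Hôpital's rule: differentiate numerator and denominator separately.
  f(x) = 1 - cos(x)   ⇒   f'(x) = sin(x)
  g(x) = e^(x) - 1   ⇒   g'(x) = e^(x)
  lim(x→0) f'(x)/g'(x) = lim(x→0) (sin(x))/(e^(x))
  = 0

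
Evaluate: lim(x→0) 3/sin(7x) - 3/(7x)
This is an ∞-∞ indeterminate form.

Combine fractions or rationalize to convert ∞-∞ to 0/0 form:
  lim(x→0) 3/sin(7x) - 3/(7x) = 0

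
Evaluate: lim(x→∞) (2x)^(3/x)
This is an exponential indeterminate form.

For exponential indeterminate forms, take the natural log:
  Let L = lim(x→∞) (2x)^(3/x)
  Then ln(L) = lim(x→∞) [exponent × ln(base)]
  Evaluate using L'Hôpital or standard limits, then exponentiate.
  L = 1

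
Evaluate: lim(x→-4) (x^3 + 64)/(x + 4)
This is a standard limit.

Factor or rationalize the expression:
  lim(x→-4) (x^3 + 64)/(x + 4) = 48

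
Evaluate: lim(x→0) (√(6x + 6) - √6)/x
This is a standard limit.

Factor or rationalize the expression:
  lim(x→0) (√(6x + 6) - √6)/x = sqrt(6)/2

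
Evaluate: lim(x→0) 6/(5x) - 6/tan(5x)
This is an ∞-∞ indeterminate form.

Combine fractions or rationalize to convert ∞-∞ to 0/0 form:
  lim(x→0) 6/(5x) - 6/tan(5x) = 0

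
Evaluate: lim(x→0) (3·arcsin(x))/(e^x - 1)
This is a 0/0 indeterminate form.

Apply L'Hôpital's rule: differentiate numerator and denominator separately.
  f(x) = 3·asin(x)   ⇒   f'(x) = 3/sqrt(1 - x^2)
  g(x) = e^(x) - 1   ⇒   g'(x) = e^(x)
  lim(x→0) f'(x)/g'(x) = lim(x→0) (3/sqrt(1 - x^2))/(e^(x))
  = 3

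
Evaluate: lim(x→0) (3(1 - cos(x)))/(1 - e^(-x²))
This is a 0/0 indeterminate form.

Apply L'Hôpital's rule: differentiate numerator and denominator separately.
  f(x) = 3 - 3·cos(x)   ⇒   f'(x) = 3·sin(x)
  g(x) = 1 - e^(-x^2)   ⇒   g'(x) = 2·x·e^(-x^2)
  lim(x→0) f'(x)/g'(x) = lim(x→0) (3·sin(x))/(2·x·e^(-x^2))
  = 3/2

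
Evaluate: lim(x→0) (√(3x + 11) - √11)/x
This is a standard limit.

Factor or rationalize the expression:
  lim(x→0) (√(3x + 11) - √11)/x = 3·sqrt(11)/22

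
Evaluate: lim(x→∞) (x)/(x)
This is an ∞/∞ indeterminate form.

Apply L'Hôpital's rule: differentiate numerator and denominator separately.
  f(x) = x   ⇒   f'(x) = 1
  g(x) = x   ⇒   g'(x) = 1
  lim(x→∞) f'(x)/g'(x) = lim(x→∞) (1)/(1)
  = 1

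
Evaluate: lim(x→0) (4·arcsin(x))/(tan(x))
This is a 0/0 indeterminate form.

Apply L'Hôpital's rule: differentiate numerator and denominator separately.
  f(x) = 4·asin(x)   ⇒   f'(x) = 4/sqrt(1 - x^2)
  g(x) = tan(x)   ⇒   g'(x) = tan(x)^2 + 1
  lim(x→0) f'(x)/g'(x) = lim(x→0) (4/sqrt(1 - x^2))/(tan(x)^2 + 1)
  = 4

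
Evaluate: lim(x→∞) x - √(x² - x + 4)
This is an ∞-∞ indeterminate form.

Combine fractions or rationalize to convert ∞-∞ to 0/0 form:
  lim(x→∞) x - √(x² - x + 4) = 1/2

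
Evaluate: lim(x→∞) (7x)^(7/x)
This is an exponential indeterminate form.

For exponential indeterminate forms, take the natural log:
  Let L = lim(x→∞) (7x)^(7/x)
  Then ln(L) = lim(x→∞) [exponent × ln(base)]
  Evaluate using L'Hôpital or standard limits, then exponentiate.
  L = 1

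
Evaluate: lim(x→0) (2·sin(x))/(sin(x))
This is a 0/0 indeterminate form.

Apply L'Hôpital's rule: differentiate numerator and denominator separately.
  f(x) = 2·sin(x)   ⇒   f'(x) = 2·cos(x)
  g(x) = sin(x)   ⇒   g'(x) = cos(x)
  lim(x→0) f'(x)/g'(x) = lim(x→0) (2·cos(x))/(cos(x))
  = 2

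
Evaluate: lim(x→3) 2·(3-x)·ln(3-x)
This is a 0·∞ indeterminate form.

Rewrite 0·∞ as a quotient (0/0 or ∞/∞ form), then apply L'Hôpital's rule:
  lim(x→3) 2·(3-x)·ln(3-x) = 0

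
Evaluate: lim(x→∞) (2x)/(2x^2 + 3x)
This is an ∞/∞ indeterminate form.

Apply L'Hôpital's rule: differentiate numerator and denominator separately.
  f(x) = 2·x   ⇒   f'(x) = 2
  g(x) = 2·x^2 + 3·x   ⇒   g'(x) = 4·x + 3
  lim(x→∞) f'(x)/g'(x) = lim(x→∞) (2)/(4·x + 3)
  = 0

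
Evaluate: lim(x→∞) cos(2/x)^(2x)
This is an exponential indeterminate form.

For exponential indeterminate forms, take the natural log:
  Let L = lim(x→∞) cos(2/x)^(2x)
  Then ln(L) = lim(x→∞) [exponent × ln(base)]
  Evaluate using L'Hôpital or standard limits, then exponentiate.
  L = 1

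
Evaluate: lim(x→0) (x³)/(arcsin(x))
This is a 0/0 indeterminate form.

Apply L'Hôpital's rule: differentiate numerator and denominator separately.
  f(x) = x^3   ⇒   f'(x) = 3·x^2
  g(x) = asin(x)   ⇒   g'(x) = 1/sqrt(1 - x^2)
  lim(x→0) f'(x)/g'(x) = lim(x→0) (3·x^2)/(1/sqrt(1 - x^2))
  = 0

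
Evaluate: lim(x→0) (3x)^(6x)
This is an exponential indeterminate form.

For exponential indeterminate forms, take the natural log:
  Let L = lim(x→0) (3x)^(6x)
  Then ln(L) = lim(x→0) [exponent × ln(base)]
  Evaluate using L'Hôpital or standard limits, then exponentiate.
  L = 1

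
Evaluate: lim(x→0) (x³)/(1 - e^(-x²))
This is a 0/0 indeterminate form.

Apply L'Hôpital's rule: differentiate numerator and denominator separately.
  f(x) = x^3   ⇒   f'(x) = 3·x^2
  g(x) = 1 - e^(-x^2)   ⇒   g'(x) = 2·x·e^(-x^2)
  lim(x→0) f'(x)/g'(x) = lim(x→0) (3·x^2)/(2·x·e^(-x^2))
  = 0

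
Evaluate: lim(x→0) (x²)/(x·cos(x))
This is a 0/0 indeterminate form.

Apply L'Hôpital's rule: differentiate numerator and denominator separately.
  f(x) = x^2   ⇒   f'(x) = 2·x
  g(x) = x·cos(x)   ⇒   g'(x) = -x·sin(x) + cos(x)
  lim(x→0) f'(x)/g'(x) = lim(x→0) (2·x)/(-x·sin(x) + cos(x))
  = 0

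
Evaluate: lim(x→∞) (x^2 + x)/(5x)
This is an ∞/∞ indeterminate form.

Apply L'Hôpital's rule: differentiate numerator and denominator separately.
  f(x) = x^2 + x   ⇒   f'(x) = 2·x + 1
  g(x) = 5·x   ⇒   g'(x) = 5
  lim(x→∞) f'(x)/g'(x) = lim(x→∞) (2·x + 1)/(5)
  = ∞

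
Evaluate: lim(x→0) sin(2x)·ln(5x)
This is a 0·∞ indeterminate form.

Rewrite 0·∞ as a quotient (0/0 or ∞/∞ form), then apply L'Hôpital's rule:
  lim(x→0) sin(2x)·ln(5x) = 0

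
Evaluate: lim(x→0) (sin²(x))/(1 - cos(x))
This is a 0/0 indeterminate form.

Apply L'Hôpital's rule: differentiate numerator and denominator separately.
  f(x) = sin(x)^2   ⇒   f'(x) = 2·sin(x)·cos(x)
  g(x) = 1 - cos(x)   ⇒   g'(x) = sin(x)
  lim(x→0) f'(x)/g'(x) = lim(x→0) (2·sin(x)·cos(x))/(sin(x))
  = 2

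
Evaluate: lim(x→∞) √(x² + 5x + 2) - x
This is an ∞-∞ indeterminate form.

Combine fractions or rationalize to convert ∞-∞ to 0/0 form:
  lim(x→∞) √(x² + 5x + 2) - x = 5/2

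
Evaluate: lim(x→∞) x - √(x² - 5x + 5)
This is an ∞-∞ indeterminate form.

Combine fractions or rationalize to convert ∞-∞ to 0/0 form:
  lim(x→∞) x - √(x² - 5x + 5) = 5/2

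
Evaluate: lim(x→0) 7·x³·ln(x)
This is a 0·∞ indeterminate form.

Rewrite 0·∞ as a quotient (0/0 or ∞/∞ form), then apply L'Hôpital's rule:
  lim(x→0) 7·x³·ln(x) = 0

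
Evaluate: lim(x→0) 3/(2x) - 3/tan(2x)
This is an ∞-∞ indeterminate form.

Combine fractions or rationalize to convert ∞-∞ to 0/0 form:
  lim(x→0) 3/(2x) - 3/tan(2x) = 0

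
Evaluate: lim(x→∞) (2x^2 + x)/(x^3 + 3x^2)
This is an ∞/∞ indeterminate form.

Apply L'Hôpital's rule: differentiate numerator and denominator separately.
  f(x) = 2·x^2 + x   ⇒   f'(x) = 4·x + 1
  g(x) = x^3 + 3·x^2   ⇒   g'(x) = 3·x^2 + 6·x
  lim(x→∞) f'(x)/g'(x) = lim(x→∞) (4·x + 1)/(3·x^2 + 6·x)
  = 0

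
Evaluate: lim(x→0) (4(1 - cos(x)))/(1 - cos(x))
This is a 0/0 indeterminate form.

Apply L'Hôpital's rule: differentiate numerator and denominator separately.
  f(x) = 4 - 4·cos(x)   ⇒   f'(x) = 4·sin(x)
  g(x) = 1 - cos(x)   ⇒   g'(x) = sin(x)
  lim(x→0) f'(x)/g'(x) = lim(x→0) (4·sin(x))/(sin(x))
  = 4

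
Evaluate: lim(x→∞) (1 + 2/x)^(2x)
This is an exponential indeterminate form.

For exponential indeterminate forms, take the natural log:
  Let L = lim(x→∞) (1 + 2/x)^(2x)
  Then ln(L) = lim(x→∞) [exponent × ln(base)]
  Evaluate using L'Hôpital or standard limits, then exponentiate.
  L = e^(4)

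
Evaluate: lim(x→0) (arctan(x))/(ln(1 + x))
This is a 0/0 indeterminate form.

Apply L'Hôpital's rule: differentiate numerator and denominator separately.
  f(x) = atan(x)   ⇒   f'(x) = 1/(x^2 + 1)
  g(x) = ln(x + 1)   ⇒   g'(x) = 1/(x + 1)
  lim(x→0) f'(x)/g'(x) = lim(x→0) (1/(x^2 + 1))/(1/(x + 1))
  = 1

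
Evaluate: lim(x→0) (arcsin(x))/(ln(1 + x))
This is a 0/0 indeterminate form.

Apply L'Hôpital's rule: differentiate numerator and denominator separately.
  f(x) = asin(x)   ⇒   f'(x) = 1/sqrt(1 - x^2)
  g(x) = ln(x + 1)   ⇒   g'(x) = 1/(x + 1)
  lim(x→0) f'(x)/g'(x) = lim(x→0) (1/sqrt(1 - x^2))/(1/(x + 1))
  = 1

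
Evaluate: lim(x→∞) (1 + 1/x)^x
This is an exponential indeterminate form.

For exponential indeterminate forms, take the natural log:
  Let L = lim(x→∞) (1 + 1/x)^x
  Then ln(L) = lim(x→∞) [exponent × ln(base)]
  Evaluate using L'Hôpital or standard limits, then exponentiate.
  L = e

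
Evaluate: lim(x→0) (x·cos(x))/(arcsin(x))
This is a 0/0 indeterminate form.

Apply L'Hôpital's rule: differentiate numerator and denominator separately.
  f(x) = x·cos(x)   ⇒   f'(x) = -x·sin(x) + cos(x)
  g(x) = asin(x)   ⇒   g'(x) = 1/sqrt(1 - x^2)
  lim(x→0) f'(x)/g'(x) = lim(x→0) (-x·sin(x) + cos(x))/(1/sqrt(1 - x^2))
  = 1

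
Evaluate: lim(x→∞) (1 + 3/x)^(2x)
This is an exponential indeterminate form.

For exponential indeterminate forms, take the natural log:
  Let L = lim(x→∞) (1 + 3/x)^(2x)
  Then ln(L) = lim(x→∞) [exponent × ln(base)]
  Evaluate using L'Hôpital or standard limits, then exponentiate.
  L = e^(6)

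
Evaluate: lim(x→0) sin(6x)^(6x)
This is an exponential indeterminate form.

For exponential indeterminate forms, take the natural log:
  Let L = lim(x→0) sin(6x)^(6x)
  Then ln(L) = lim(x→0) [exponent × ln(base)]
  Evaluate using L'Hôpital or standard limits, then exponentiate.
  L = 1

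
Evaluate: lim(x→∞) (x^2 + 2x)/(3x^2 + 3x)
This is an ∞/∞ indeterminate form.

Apply L'Hôpital's rule: differentiate numerator and denominator separately.
  f(x) = x^2 + 2·x   ⇒   f'(x) = 2·x + 2
  g(x) = 3·x^2 + 3·x   ⇒   g'(x) = 6·x + 3
  lim(x→∞) f'(x)/g'(x) = lim(x→∞) (2·x + 2)/(6·x + 3)
  = 1/3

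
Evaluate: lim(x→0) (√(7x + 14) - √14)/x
This is a standard limit.

Factor or rationalize the expression:
  lim(x→0) (√(7x + 14) - √14)/x = sqrt(14)/4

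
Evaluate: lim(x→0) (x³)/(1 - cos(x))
This is a 0/0 indeterminate form.

Apply L'Hôpital's rule: differentiate numerator and denominator separately.
  f(x) = x^3   ⇒   f'(x) = 3·x^2
  g(x) = 1 - cos(x)   ⇒   g'(x) = sin(x)
  lim(x→0) f'(x)/g'(x) = lim(x→0) (3·x^2)/(sin(x))
  = 0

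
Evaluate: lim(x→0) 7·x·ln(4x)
This is a 0·∞ indeterminate form.

Rewrite 0·∞ as a quotient (0/0 or ∞/∞ form), then apply L'Hôpital's rule:
  lim(x→0) 7·x·ln(4x) = 0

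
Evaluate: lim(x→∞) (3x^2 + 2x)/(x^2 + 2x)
This is an ∞/∞ indeterminate form.

Apply L'Hôpital's rule: differentiate numerator and denominator separately.
  f(x) = 3·x^2 + 2·x   ⇒   f'(x) = 6·x + 2
  g(x) = x^2 + 2·x   ⇒   g'(x) = 2·x + 2
  lim(x→∞) f'(x)/g'(x) = lim(x→∞) (6·x + 2)/(2·x + 2)
  = 3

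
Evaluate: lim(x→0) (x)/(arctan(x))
This is a 0/0 indeterminate form.

Apply L'Hôpital's rule: differentiate numerator and denominator separately.
  f(x) = x   ⇒   f'(x) = 1
  g(x) = atan(x)   ⇒   g'(x) = 1/(x^2 + 1)
  lim(x→0) f'(x)/g'(x) = lim(x→0) (1)/(1/(x^2 + 1))
  = 1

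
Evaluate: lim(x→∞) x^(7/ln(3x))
This is an exponential indeterminate form.

For exponential indeterminate forms, take the natural log:
  Let L = lim(x→∞) x^(7/ln(3x))
  Then ln(L) = lim(x→∞) [exponent × ln(base)]
  Evaluate using L'Hôpital or standard limits, then exponentiate.
  L = e^(7)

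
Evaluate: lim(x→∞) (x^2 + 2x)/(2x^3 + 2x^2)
This is an ∞/∞ indeterminate form.

Apply L'Hôpital's rule: differentiate numerator and denominator separately.
  f(x) = x^2 + 2·x   ⇒   f'(x) = 2·x + 2
  g(x) = 2·x^3 + 2·x^2   ⇒   g'(x) = 6·x^2 + 4·x
  lim(x→∞) f'(x)/g'(x) = lim(x→∞) (2·x + 2)/(6·x^2 + 4·x)
  = 0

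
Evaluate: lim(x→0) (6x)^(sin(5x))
This is an exponential indeterminate form.

For exponential indeterminate forms, take the natural log:
  Let L = lim(x→0) (6x)^(sin(5x))
  Then ln(L) = lim(x→0) [exponent × ln(base)]
  Evaluate using L'Hôpital or standard limits, then exponentiate.
  L = 1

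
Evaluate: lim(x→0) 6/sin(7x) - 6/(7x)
This is an ∞-∞ indeterminate form.

Combine fractions or rationalize to convert ∞-∞ to 0/0 form:
  lim(x→0) 6/sin(7x) - 6/(7x) = 0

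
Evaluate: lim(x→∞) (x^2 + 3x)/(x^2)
This is an ∞/∞ indeterminate form.

Apply L'Hôpital's rule: differentiate numerator and denominator separately.
  f(x) = x^2 + 3·x   ⇒   f'(x) = 2·x + 3
  g(x) = x^2   ⇒   g'(x) = 2·x
  lim(x→∞) f'(x)/g'(x) = lim(x→∞) (2·x + 3)/(2·x)
  = 1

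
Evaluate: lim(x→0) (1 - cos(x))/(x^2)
This is a 0/0 indeterminate form.

Apply L'Hôpital's rule: differentiate numerator and denominator separately.
  f(x) = 1 - cos(x)   ⇒   f'(x) = sin(x)
  g(x) = x^2   ⇒   g'(x) = 2·x
  lim(x→0) f'(x)/g'(x) = lim(x→0) (sin(x))/(2·x)
  = 1/2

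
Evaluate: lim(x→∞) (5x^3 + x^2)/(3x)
This is an ∞/∞ indeterminate form.

Apply L'Hôpital's rule: differentiate numerator and denominator separately.
  f(x) = 5·x^3 + x^2   ⇒   f'(x) = 15·x^2 + 2·x
  g(x) = 3·x   ⇒   g'(x) = 3
  lim(x→∞) f'(x)/g'(x) = lim(x→∞) (15·x^2 + 2·x)/(3)
  = ∞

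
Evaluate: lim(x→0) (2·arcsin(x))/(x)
This is a 0/0 indeterminate form.

Apply L'Hôpital's rule: differentiate numerator and denominator separately.
  f(x) = 2·asin(x)   ⇒   f'(x) = 2/sqrt(1 - x^2)
  g(x) = x   ⇒   g'(x) = 1
  lim(x→0) f'(x)/g'(x) = lim(x→0) (2/sqrt(1 - x^2))/(1)
  = 2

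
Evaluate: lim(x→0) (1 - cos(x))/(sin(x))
This is a 0/0 indeterminate form.

Apply L'Hôpital's rule: differentiate numerator and denominator separately.
  f(x) = 1 - cos(x)   ⇒   f'(x) = sin(x)
  g(x) = sin(x)   ⇒   g'(x) = cos(x)
  lim(x→0) f'(x)/g'(x) = lim(x→0) (sin(x))/(cos(x))
  = 0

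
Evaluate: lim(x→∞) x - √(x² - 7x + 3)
This is an ∞-∞ indeterminate form.

Combine fractions or rationalize to convert ∞-∞ to 0/0 form:
  lim(x→∞) x - √(x² - 7x + 3) = 7/2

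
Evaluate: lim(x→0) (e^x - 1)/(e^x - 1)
This is a 0/0 indeterminate form.

Apply L'Hôpital's rule: differentiate numerator and denominator separately.
  f(x) = e^(x) - 1   ⇒   f'(x) = e^(x)
  g(x) = e^(x) - 1   ⇒   g'(x) = e^(x)
  lim(x→0) f'(x)/g'(x) = lim(x→0) (e^(x))/(e^(x))
  = 1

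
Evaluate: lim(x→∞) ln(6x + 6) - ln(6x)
This is an ∞-∞ indeterminate form.

Combine fractions or rationalize to convert ∞-∞ to 0/0 form:
  lim(x→∞) ln(6x + 6) - ln(6x) = 0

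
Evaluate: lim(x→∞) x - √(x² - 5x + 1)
This is an ∞-∞ indeterminate form.

Combine fractions or rationalize to convert ∞-∞ to 0/0 form:
  lim(x→∞) x - √(x² - 5x + 1) = 5/2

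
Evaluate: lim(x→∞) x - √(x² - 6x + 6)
This is an ∞-∞ indeterminate form.

Combine fractions or rationalize to convert ∞-∞ to 0/0 form:
  lim(x→∞) x - √(x² - 6x + 6) = 3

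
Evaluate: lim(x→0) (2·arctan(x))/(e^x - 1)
This is a 0/0 indeterminate form.

Apply L'Hôpital's rule: differentiate numerator and denominator separately.
  f(x) = 2·atan(x)   ⇒   f'(x) = 2/(x^2 + 1)
  g(x) = e^(x) - 1   ⇒   g'(x) = e^(x)
  lim(x→0) f'(x)/g'(x) = lim(x→0) (2/(x^2 + 1))/(e^(x))
  = 2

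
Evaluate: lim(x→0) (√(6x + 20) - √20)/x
This is a standard limit.

Factor or rationalize the expression:
  lim(x→0) (√(6x + 20) - √20)/x = 3·sqrt(5)/10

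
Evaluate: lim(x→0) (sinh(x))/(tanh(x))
This is a 0/0 indeterminate form.

Apply L'Hôpital's rule: differentiate numerator and denominator separately.
  f(x) = sinh(x)   ⇒   f'(x) = cosh(x)
  g(x) = tanh(x)   ⇒   g'(x) = 1 - tanh(x)^2
  lim(x→0) f'(x)/g'(x) = lim(x→0) (cosh(x))/(1 - tanh(x)^2)
  = 1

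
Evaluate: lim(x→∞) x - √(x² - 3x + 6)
This is an ∞-∞ indeterminate form.

Combine fractions or rationalize to convert ∞-∞ to 0/0 form:
  lim(x→∞) x - √(x² - 3x + 6) = 3/2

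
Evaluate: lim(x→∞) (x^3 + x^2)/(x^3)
This is an ∞/∞ indeterminate form.

Apply L'Hôpital's rule: differentiate numerator and denominator separately.
  f(x) = x^3 + x^2   ⇒   f'(x) = 3·x^2 + 2·x
  g(x) = x^3   ⇒   g'(x) = 3·x^2
  lim(x→∞) f'(x)/g'(x) = lim(x→∞) (3·x^2 + 2·x)/(3·x^2)
  = 1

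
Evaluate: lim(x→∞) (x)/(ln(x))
This is an ∞/∞ indeterminate form.

Apply L'Hôpital's rule: differentiate numerator and denominator separately.
  f(x) = x   ⇒   f'(x) = 1
  g(x) = ln(x)   ⇒   g'(x) = 1/x
  lim(x→∞) f'(x)/g'(x) = lim(x→∞) (1)/(1/x)
  = ∞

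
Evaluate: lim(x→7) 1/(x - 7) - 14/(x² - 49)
This is an ∞-∞ indeterminate form.

Combine fractions or rationalize to convert ∞-∞ to 0/0 form:
  lim(x→7) 1/(x - 7) - 14/(x² - 49) = 1/14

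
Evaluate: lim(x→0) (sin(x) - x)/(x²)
This is a 0/0 indeterminate form.

Apply L'Hôpital's rule: differentiate numerator and denominator separately.
  f(x) = -x + sin(x)   ⇒   f'(x) = cos(x) - 1
  g(x) = x^2   ⇒   g'(x) = 2·x
  lim(x→0) f'(x)/g'(x) = lim(x→0) (cos(x) - 1)/(2·x)
  = 0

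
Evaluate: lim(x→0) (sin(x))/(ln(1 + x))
This is a 0/0 indeterminate form.

Apply L'Hôpital's rule: differentiate numerator and denominator separately.
  f(x) = sin(x)   ⇒   f'(x) = cos(x)
  g(x) = ln(x + 1)   ⇒   g'(x) = 1/(x + 1)
  lim(x→0) f'(x)/g'(x) = lim(x→0) (cos(x))/(1/(x + 1))
  = 1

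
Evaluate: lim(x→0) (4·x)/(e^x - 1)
This is a 0/0 indeterminate form.

Apply L'Hôpital's rule: differentiate numerator and denominator separately.
  f(x) = 4·x   ⇒   f'(x) = 4
  g(x) = e^(x) - 1   ⇒   g'(x) = e^(x)
  lim(x→0) f'(x)/g'(x) = lim(x→0) (4)/(e^(x))
  = 4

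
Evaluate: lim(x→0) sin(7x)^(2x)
This is an exponential indeterminate form.

For exponential indeterminate forms, take the natural log:
  Let L = lim(x→0) sin(7x)^(2x)
  Then ln(L) = lim(x→0) [exponent × ln(base)]
  Evaluate using L'Hôpital or standard limits, then exponentiate.
  L = 1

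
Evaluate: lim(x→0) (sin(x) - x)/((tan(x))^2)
This is a 0/0 indeterminate form.

Apply L'Hôpital's rule: differentiate numerator and denominator separately.
  f(x) = -x + sin(x)   ⇒   f'(x) = cos(x) - 1
  g(x) = tan(x)^2   ⇒   g'(x) = (2·tan(x)^2 + 2)·tan(x)
  lim(x→0) f'(x)/g'(x) = lim(x→0) (cos(x) - 1)/((2·tan(x)^2 + 2)·tan(x))
  = 0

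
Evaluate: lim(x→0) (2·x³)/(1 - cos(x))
This is a 0/0 indeterminate form.

Apply L'Hôpital's rule: differentiate numerator and denominator separately.
  f(x) = 2·x^3   ⇒   f'(x) = 6·x^2
  g(x) = 1 - cos(x)   ⇒   g'(x) = sin(x)
  lim(x→0) f'(x)/g'(x) = lim(x→0) (6·x^2)/(sin(x))
  = 0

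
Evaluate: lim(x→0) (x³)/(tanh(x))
This is a 0/0 indeterminate form.

Apply L'Hôpital's rule: differentiate numerator and denominator separately.
  f(x) = x^3   ⇒   f'(x) = 3·x^2
  g(x) = tanh(x)   ⇒   g'(x) = 1 - tanh(x)^2
  lim(x→0) f'(x)/g'(x) = lim(x→0) (3·x^2)/(1 - tanh(x)^2)
  = 0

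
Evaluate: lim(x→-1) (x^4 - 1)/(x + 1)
This is a standard limit.

Factor or rationalize the expression:
  lim(x→-1) (x^4 - 1)/(x + 1) = -4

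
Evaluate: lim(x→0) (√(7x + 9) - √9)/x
This is a standard limit.

Factor or rationalize the expression:
  lim(x→0) (√(7x + 9) - √9)/x = 7/6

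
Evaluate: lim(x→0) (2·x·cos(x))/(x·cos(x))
This is a 0/0 indeterminate form.

Apply L'Hôpital's rule: differentiate numerator and denominator separately.
  f(x) = 2·x·cos(x)   ⇒   f'(x) = -2·x·sin(x) + 2·cos(x)
  g(x) = x·cos(x)   ⇒   g'(x) = -x·sin(x) + cos(x)
  lim(x→0) f'(x)/g'(x) = lim(x→0) (-2·x·sin(x) + 2·cos(x))/(-x·sin(x) + cos(x))
  = 2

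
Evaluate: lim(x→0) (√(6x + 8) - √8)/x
This is a standard limit.

Factor or rationalize the expression:
  lim(x→0) (√(6x + 8) - √8)/x = 3·sqrt(2)/4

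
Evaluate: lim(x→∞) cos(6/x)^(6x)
This is an exponential indeterminate form.

For exponential indeterminate forms, take the natural log:
  Let L = lim(x→∞) cos(6/x)^(6x)
  Then ln(L) = lim(x→∞) [exponent × ln(base)]
  Evaluate using L'Hôpital or standard limits, then exponentiate.
  L = 1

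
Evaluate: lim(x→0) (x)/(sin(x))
This is a 0/0 indeterminate form.

Apply L'Hôpital's rule: differentiate numerator and denominator separately.
  f(x) = x   ⇒   f'(x) = 1
  g(x) = sin(x)   ⇒   g'(x) = cos(x)
  lim(x→0) f'(x)/g'(x) = lim(x→0) (1)/(cos(x))
  = 1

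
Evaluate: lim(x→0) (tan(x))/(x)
This is a 0/0 indeterminate form.

Apply L'Hôpital's rule: differentiate numerator and denominator separately.
  f(x) = tan(x)   ⇒   f'(x) = tan(x)^2 + 1
  g(x) = x   ⇒   g'(x) = 1
  lim(x→0) f'(x)/g'(x) = lim(x→0) (tan(x)^2 + 1)/(1)
  = 1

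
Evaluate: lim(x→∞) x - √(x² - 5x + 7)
This is an ∞-∞ indeterminate form.

Combine fractions or rationalize to convert ∞-∞ to 0/0 form:
  lim(x→∞) x - √(x² - 5x + 7) = 5/2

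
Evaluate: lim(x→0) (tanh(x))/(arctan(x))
This is a 0/0 indeterminate form.

Apply L'Hôpital's rule: differentiate numerator and denominator separately.
  f(x) = tanh(x)   ⇒   f'(x) = 1 - tanh(x)^2
  g(x) = atan(x)   ⇒   g'(x) = 1/(x^2 + 1)
  lim(x→0) f'(x)/g'(x) = lim(x→0) (1 - tanh(x)^2)/(1/(x^2 + 1))
  = 1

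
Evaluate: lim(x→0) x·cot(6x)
This is a 0·∞ indeterminate form.

Rewrite 0·∞ as a quotient (0/0 or ∞/∞ form), then apply L'Hôpital's rule:
  lim(x→0) x·cot(6x) = 1/6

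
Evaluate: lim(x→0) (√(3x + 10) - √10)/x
This is a standard limit.

Factor or rationalize the expression:
  lim(x→0) (√(3x + 10) - √10)/x = 3·sqrt(10)/20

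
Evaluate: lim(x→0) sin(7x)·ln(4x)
This is a 0·∞ indeterminate form.

Rewrite 0·∞ as a quotient (0/0 or ∞/∞ form), then apply L'Hôpital's rule:
  lim(x→0) sin(7x)·ln(4x) = 0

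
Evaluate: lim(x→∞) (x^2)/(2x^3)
This is an ∞/∞ indeterminate form.

Apply L'Hôpital's rule: differentiate numerator and denominator separately.
  f(x) = x^2   ⇒   f'(x) = 2·x
  g(x) = 2·x^3   ⇒   g'(x) = 6·x^2
  lim(x→∞) f'(x)/g'(x) = lim(x→∞) (2·x)/(6·x^2)
  = 0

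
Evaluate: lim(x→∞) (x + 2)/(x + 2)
This is an ∞/∞ indeterminate form.

Apply L'Hôpital's rule: differentiate numerator and denominator separately.
  f(x) = x + 2   ⇒   f'(x) = 1
  g(x) = x + 2   ⇒   g'(x) = 1
  lim(x→∞) f'(x)/g'(x) = lim(x→∞) (1)/(1)
  = 1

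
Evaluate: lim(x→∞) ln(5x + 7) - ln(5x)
This is an ∞-∞ indeterminate form.

Combine fractions or rationalize to convert ∞-∞ to 0/0 form:
  lim(x→∞) ln(5x + 7) - ln(5x) = 0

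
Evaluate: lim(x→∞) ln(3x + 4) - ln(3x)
This is an ∞-∞ indeterminate form.

Combine fractions or rationalize to convert ∞-∞ to 0/0 form:
  lim(x→∞) ln(3x + 4) - ln(3x) = 0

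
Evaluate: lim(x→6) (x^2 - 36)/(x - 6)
This is a standard limit.

Factor or rationalize the expression:
  lim(x→6) (x^2 - 36)/(x - 6) = 12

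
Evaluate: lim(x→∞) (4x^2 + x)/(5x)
This is an ∞/∞ indeterminate form.

Apply L'Hôpital's rule: differentiate numerator and denominator separately.
  f(x) = 4·x^2 + x   ⇒   f'(x) = 8·x + 1
  g(x) = 5·x   ⇒   g'(x) = 5
  lim(x→∞) f'(x)/g'(x) = lim(x→∞) (8·x + 1)/(5)
  = ∞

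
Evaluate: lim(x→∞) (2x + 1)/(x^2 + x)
This is an ∞/∞ indeterminate form.

Apply L'Hôpital's rule: differentiate numerator and denominator separately.
  f(x) = 2·x + 1   ⇒   f'(x) = 2
  g(x) = x^2 + x   ⇒   g'(x) = 2·x + 1
  lim(x→∞) f'(x)/g'(x) = lim(x→∞) (2)/(2·x + 1)
  = 0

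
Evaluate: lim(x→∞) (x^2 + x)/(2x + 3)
This is an ∞/∞ indeterminate form.

Apply L'Hôpital's rule: differentiate numerator and denominator separately.
  f(x) = x^2 + x   ⇒   f'(x) = 2·x + 1
  g(x) = 2·x + 3   ⇒   g'(x) = 2
  lim(x→∞) f'(x)/g'(x) = lim(x→∞) (2·x + 1)/(2)
  = ∞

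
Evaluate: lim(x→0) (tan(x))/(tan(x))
This is a 0/0 indeterminate form.

Apply L'Hôpital's rule: differentiate numerator and denominator separately.
  f(x) = tan(x)   ⇒   f'(x) = tan(x)^2 + 1
  g(x) = tan(x)   ⇒   g'(x) = tan(x)^2 + 1
  lim(x→0) f'(x)/g'(x) = lim(x→0) (tan(x)^2 + 1)/(tan(x)^2 + 1)
  = 1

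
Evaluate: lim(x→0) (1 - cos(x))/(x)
This is a 0/0 indeterminate form.

Apply L'Hôpital's rule: differentiate numerator and denominator separately.
  f(x) = 1 - cos(x)   ⇒   f'(x) = sin(x)
  g(x) = x   ⇒   g'(x) = 1
  lim(x→0) f'(x)/g'(x) = lim(x→0) (sin(x))/(1)
  = 0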